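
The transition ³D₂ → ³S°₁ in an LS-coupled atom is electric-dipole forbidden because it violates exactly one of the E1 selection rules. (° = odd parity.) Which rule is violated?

the ΔL = 0, ±1 rule

Reading off the term symbols: S 1→1, L 2→0, J 2→1, parity even→odd.
Parity must change: even → odd — ✓.
ΔS = 0: S: 1 → 1 — ✓.
ΔL = 0, ±1 (not L=0↔0): L: 2 → 0, ΔL = -2 — ✗.
ΔJ = 0, ±1 (not J=0↔0): J: 2 → 1, ΔJ = -1 — ✓.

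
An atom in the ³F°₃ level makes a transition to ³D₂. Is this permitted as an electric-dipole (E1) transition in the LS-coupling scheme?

Reading off the term symbols: S 1→1, L 3→2, J 3→2, parity odd→even.
Parity must change: odd → even — passes.
ΔS = 0: S: 1 → 1 — passes.
ΔL = 0, ±1 (not L=0↔0): L: 3 → 2, ΔL = -1 — passes.
ΔJ = 0, ±1 (not J=0↔0): J: 3 → 2, ΔJ = -1 — passes.
All four E1 rules are satisfied.

allowed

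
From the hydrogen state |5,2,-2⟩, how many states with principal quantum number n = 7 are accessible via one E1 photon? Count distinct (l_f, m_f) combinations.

E1 requires Δl = ±1, so l_f ∈ {1, 3}; with 0 ≤ l_f ≤ n_f−1 = 6, the allowed l_f values are {1, 3}.
For l_f = 1: m_f ∈ {m_i−1, m_i, m_i+1} ∩ [−1, 1] = {-1} → 1 state.
For l_f = 3: m_f ∈ {m_i−1, m_i, m_i+1} ∩ [−3, 3] = {-3, -2, -1} → 3 states.
Total: 4.

4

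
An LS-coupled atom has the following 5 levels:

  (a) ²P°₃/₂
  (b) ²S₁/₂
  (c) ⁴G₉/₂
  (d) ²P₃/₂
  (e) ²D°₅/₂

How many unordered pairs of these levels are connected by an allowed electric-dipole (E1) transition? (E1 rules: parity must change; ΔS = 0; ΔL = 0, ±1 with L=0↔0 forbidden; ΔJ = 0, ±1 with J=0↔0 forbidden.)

3

(a)–(b): allowed.
(a)–(c): forbidden (ΔS, ΔL, ΔJ).
(a)–(d): allowed.
(a)–(e): forbidden (parity).
(b)–(c): forbidden (parity, ΔS, ΔL, ΔJ).
(b)–(d): forbidden (parity).
(b)–(e): forbidden (ΔL, ΔJ).
(c)–(d): forbidden (parity, ΔS, ΔL, ΔJ).
(c)–(e): forbidden (ΔS, ΔL, ΔJ).
(d)–(e): allowed.
Allowed pairs: 3 of 10.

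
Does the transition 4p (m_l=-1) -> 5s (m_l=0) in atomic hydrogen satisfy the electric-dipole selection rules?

Δl = 0 − 1 = -1; the E1 rule Δl = ±1 is ✓.
Δm_l = 0 − (-1) = +1. E1 requires Δm_l = 0, ±1: ✓.
All E1 selection rules are satisfied.

allowed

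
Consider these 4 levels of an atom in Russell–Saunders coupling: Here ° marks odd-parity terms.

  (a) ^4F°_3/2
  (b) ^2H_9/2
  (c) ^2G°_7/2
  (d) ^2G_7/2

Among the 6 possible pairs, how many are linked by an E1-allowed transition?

(a)–(b): forbidden (ΔS, ΔL, ΔJ).
(a)–(c): forbidden (parity, ΔS, ΔJ).
(a)–(d): forbidden (ΔS, ΔJ).
(b)–(c): allowed.
(b)–(d): forbidden (parity).
(c)–(d): allowed.
Allowed pairs: 2 of 6.

2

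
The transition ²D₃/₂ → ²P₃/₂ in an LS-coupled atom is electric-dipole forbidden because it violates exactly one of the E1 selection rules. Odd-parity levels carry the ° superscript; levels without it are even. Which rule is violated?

Parity must change: even → even — fails.
ΔS = 0: S: 1/2 → 1/2 — passes.
ΔL = 0, ±1 (not L=0↔0): L: 2 → 1, ΔL = -1 — passes.
ΔJ = 0, ±1 (not J=0↔0): J: 3/2 → 3/2, ΔJ = +0 — passes.

parity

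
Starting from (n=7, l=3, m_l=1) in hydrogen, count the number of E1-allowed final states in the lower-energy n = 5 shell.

E1 requires Δl = ±1, so l_f ∈ {2, 4}; with 0 ≤ l_f ≤ n_f−1 = 4, the allowed l_f values are {2, 4}.
For l_f = 2: m_f ∈ {m_i−1, m_i, m_i+1} ∩ [−2, 2] = {0, 1, 2} → 3 states.
For l_f = 4: m_f ∈ {m_i−1, m_i, m_i+1} ∩ [−4, 4] = {0, 1, 2} → 3 states.
Total: 6.

6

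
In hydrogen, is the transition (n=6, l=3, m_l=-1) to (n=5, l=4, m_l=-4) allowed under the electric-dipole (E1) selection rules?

l: 3 → 4 (Δl = +1). Δl = ±1 satisfied.
Δm_l = -4 − (-1) = -3. E1 requires Δm_l = 0, ±1: violated.
The transition is electric-dipole forbidden.

forbidden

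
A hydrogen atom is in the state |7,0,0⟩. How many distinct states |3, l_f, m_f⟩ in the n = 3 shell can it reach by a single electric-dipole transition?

3

E1 requires Δl = ±1, so l_f ∈ {-1, 1}; with 0 ≤ l_f ≤ n_f−1 = 2, the allowed l_f values are {1}.
For l_f = 1: m_f ∈ {m_i−1, m_i, m_i+1} ∩ [−1, 1] = {-1, 0, 1} → 3 states.
Total: 3.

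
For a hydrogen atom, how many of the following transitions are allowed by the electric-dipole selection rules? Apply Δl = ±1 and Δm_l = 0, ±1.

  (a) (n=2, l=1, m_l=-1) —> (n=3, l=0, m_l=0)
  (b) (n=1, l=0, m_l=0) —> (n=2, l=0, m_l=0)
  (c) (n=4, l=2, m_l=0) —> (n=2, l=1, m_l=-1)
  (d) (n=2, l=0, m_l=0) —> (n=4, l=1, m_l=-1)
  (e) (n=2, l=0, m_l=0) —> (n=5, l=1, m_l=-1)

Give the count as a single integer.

4

(a) allowed
(b) forbidden — Δl = +0 (E1 requires Δl = ±1)
(c) allowed
(d) allowed
(e) allowed
Total allowed: 4 of 5.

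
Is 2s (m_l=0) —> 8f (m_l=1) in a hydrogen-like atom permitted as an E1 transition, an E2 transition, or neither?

neither

Δl = 3 − 0 = +3; l_i + l_f = 3.
Δm_l = +1.
E1 (Δl = ±1, |Δm_l| ≤ 1): not satisfied.
E2 (Δl = 0,±2, l_i+l_f ≥ 2, |Δm_l| ≤ 2): not satisfied.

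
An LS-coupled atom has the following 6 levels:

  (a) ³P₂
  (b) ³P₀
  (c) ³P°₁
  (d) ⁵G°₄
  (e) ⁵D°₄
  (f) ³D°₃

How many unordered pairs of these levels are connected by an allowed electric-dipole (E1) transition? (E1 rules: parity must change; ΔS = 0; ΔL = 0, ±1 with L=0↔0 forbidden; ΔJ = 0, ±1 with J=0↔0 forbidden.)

3

(a)–(b): forbidden (parity, ΔJ).
(a)–(c): allowed.
(a)–(d): forbidden (ΔS, ΔL, ΔJ).
(a)–(e): forbidden (ΔS, ΔJ).
(a)–(f): allowed.
(b)–(c): allowed.
(b)–(d): forbidden (ΔS, ΔL, ΔJ).
(b)–(e): forbidden (ΔS, ΔJ).
(b)–(f): forbidden (ΔJ).
(c)–(d): forbidden (parity, ΔS, ΔL, ΔJ).
(c)–(e): forbidden (parity, ΔS, ΔJ).
(c)–(f): forbidden (parity, ΔJ).
(d)–(e): forbidden (parity, ΔL).
(d)–(f): forbidden (parity, ΔS, ΔL).
(e)–(f): forbidden (parity, ΔS).
Allowed pairs: 3 of 15.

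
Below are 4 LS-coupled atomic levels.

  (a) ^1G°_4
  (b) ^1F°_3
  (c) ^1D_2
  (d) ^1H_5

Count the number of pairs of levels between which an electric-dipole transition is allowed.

(a)–(b): forbidden (parity).
(a)–(c): forbidden (ΔL, ΔJ).
(a)–(d): allowed.
(b)–(c): allowed.
(b)–(d): forbidden (ΔL, ΔJ).
(c)–(d): forbidden (parity, ΔL, ΔJ).
Allowed pairs: 2 of 6.

2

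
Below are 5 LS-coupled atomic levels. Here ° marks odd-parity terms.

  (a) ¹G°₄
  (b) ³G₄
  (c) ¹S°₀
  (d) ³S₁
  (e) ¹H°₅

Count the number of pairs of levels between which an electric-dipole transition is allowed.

(a)–(b): forbidden (ΔS).
(a)–(c): forbidden (parity, ΔL, ΔJ).
(a)–(d): forbidden (ΔS, ΔL, ΔJ).
(a)–(e): forbidden (parity).
(b)–(c): forbidden (ΔS, ΔL, ΔJ).
(b)–(d): forbidden (parity, ΔL, ΔJ).
(b)–(e): forbidden (ΔS).
(c)–(d): forbidden (ΔS, ΔL).
(c)–(e): forbidden (parity, ΔL, ΔJ).
(d)–(e): forbidden (ΔS, ΔL, ΔJ).
Allowed pairs: 0 of 10.

0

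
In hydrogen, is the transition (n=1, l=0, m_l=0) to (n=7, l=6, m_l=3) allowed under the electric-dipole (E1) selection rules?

forbidden

Initial l = 0, final l = 6, so Δl = +6. E1 requires Δl = ±1: fails.
m_l: 0 → 3 (Δm_l = +3). |Δm_l| ≤ 1 fails.
The transition is electric-dipole forbidden.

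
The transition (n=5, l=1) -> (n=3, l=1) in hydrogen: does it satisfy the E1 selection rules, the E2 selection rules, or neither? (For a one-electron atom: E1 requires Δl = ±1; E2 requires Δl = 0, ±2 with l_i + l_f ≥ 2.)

Δl = 1 − 1 = +0; l_i + l_f = 2.
E1 (Δl = ±1): not satisfied.
E2 (Δl = 0,±2, l_i+l_f ≥ 2): satisfied.

E2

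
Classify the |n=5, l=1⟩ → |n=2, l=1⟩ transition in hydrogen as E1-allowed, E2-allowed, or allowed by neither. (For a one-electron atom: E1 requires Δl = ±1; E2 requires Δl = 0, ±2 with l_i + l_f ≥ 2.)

E2

Δl = 1 − 1 = +0; l_i + l_f = 2.
E1 (Δl = ±1): not satisfied.
E2 (Δl = 0,±2, l_i+l_f ≥ 2): satisfied.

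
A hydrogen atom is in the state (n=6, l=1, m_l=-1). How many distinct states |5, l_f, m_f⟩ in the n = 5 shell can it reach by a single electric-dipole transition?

4

E1 requires Δl = ±1, so l_f ∈ {0, 2}; with 0 ≤ l_f ≤ n_f−1 = 4, the allowed l_f values are {0, 2}.
For l_f = 0: m_f ∈ {m_i−1, m_i, m_i+1} ∩ [−0, 0] = {0} → 1 state.
For l_f = 2: m_f ∈ {m_i−1, m_i, m_i+1} ∩ [−2, 2] = {-2, -1, 0} → 3 states.
Total: 4.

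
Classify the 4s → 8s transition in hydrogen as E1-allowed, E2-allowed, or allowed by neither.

neither

Δl = 0 − 0 = +0; l_i + l_f = 0.
E1 (Δl = ±1): not satisfied.
E2 (Δl = 0,±2, l_i+l_f ≥ 2): not satisfied.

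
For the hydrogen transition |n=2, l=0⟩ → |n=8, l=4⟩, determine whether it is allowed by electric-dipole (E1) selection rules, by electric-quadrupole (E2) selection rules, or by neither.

Δl = 4 − 0 = +4; l_i + l_f = 4.
E1 (Δl = ±1): not satisfied.
E2 (Δl = 0,±2, l_i+l_f ≥ 2): not satisfied.

neither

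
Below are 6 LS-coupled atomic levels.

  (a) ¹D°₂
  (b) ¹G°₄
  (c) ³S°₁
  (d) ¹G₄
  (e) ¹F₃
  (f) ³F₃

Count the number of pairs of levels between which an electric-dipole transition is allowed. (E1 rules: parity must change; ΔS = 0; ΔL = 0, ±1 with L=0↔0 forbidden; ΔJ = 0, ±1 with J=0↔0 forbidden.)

(a)–(b): forbidden (parity, ΔL, ΔJ).
(a)–(c): forbidden (parity, ΔS, ΔL).
(a)–(d): forbidden (ΔL, ΔJ).
(a)–(e): allowed.
(a)–(f): forbidden (ΔS).
(b)–(c): forbidden (parity, ΔS, ΔL, ΔJ).
(b)–(d): allowed.
(b)–(e): allowed.
(b)–(f): forbidden (ΔS).
(c)–(d): forbidden (ΔS, ΔL, ΔJ).
(c)–(e): forbidden (ΔS, ΔL, ΔJ).
(c)–(f): forbidden (ΔL, ΔJ).
(d)–(e): forbidden (parity).
(d)–(f): forbidden (parity, ΔS).
(e)–(f): forbidden (parity, ΔS).
Allowed pairs: 3 of 15.

3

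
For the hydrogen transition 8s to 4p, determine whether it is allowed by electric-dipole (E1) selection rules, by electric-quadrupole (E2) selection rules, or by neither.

Δl = 1 − 0 = +1; l_i + l_f = 1.
E1 (Δl = ±1): satisfied.
E2 (Δl = 0,±2, l_i+l_f ≥ 2): not satisfied.

E1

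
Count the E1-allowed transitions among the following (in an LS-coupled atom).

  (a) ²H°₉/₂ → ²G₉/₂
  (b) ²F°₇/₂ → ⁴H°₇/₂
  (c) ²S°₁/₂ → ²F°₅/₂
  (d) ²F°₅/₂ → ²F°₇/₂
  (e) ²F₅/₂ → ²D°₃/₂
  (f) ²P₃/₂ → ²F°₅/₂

(a) allowed
(b) forbidden (parity, ΔS, ΔL fail)
(c) forbidden (parity, ΔL, ΔJ fail)
(d) forbidden (parity fails)
(e) allowed
(f) forbidden (ΔL fails)
Total allowed: 2 of 6.

2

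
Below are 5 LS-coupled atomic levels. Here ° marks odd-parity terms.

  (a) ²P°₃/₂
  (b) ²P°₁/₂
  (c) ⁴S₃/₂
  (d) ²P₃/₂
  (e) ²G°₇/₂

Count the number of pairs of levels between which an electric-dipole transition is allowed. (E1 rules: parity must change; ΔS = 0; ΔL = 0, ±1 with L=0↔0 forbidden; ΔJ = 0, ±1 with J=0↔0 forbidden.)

2

(a)–(b): forbidden (parity).
(a)–(c): forbidden (ΔS).
(a)–(d): allowed.
(a)–(e): forbidden (parity, ΔL, ΔJ).
(b)–(c): forbidden (ΔS).
(b)–(d): allowed.
(b)–(e): forbidden (parity, ΔL, ΔJ).
(c)–(d): forbidden (parity, ΔS).
(c)–(e): forbidden (ΔS, ΔL, ΔJ).
(d)–(e): forbidden (ΔL, ΔJ).
Allowed pairs: 2 of 10.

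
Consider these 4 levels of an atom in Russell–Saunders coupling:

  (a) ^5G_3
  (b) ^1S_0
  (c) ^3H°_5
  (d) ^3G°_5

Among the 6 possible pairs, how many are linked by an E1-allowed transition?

0

(a)–(b): forbidden (parity, ΔS, ΔL, ΔJ).
(a)–(c): forbidden (ΔS, ΔJ).
(a)–(d): forbidden (ΔS, ΔJ).
(b)–(c): forbidden (ΔS, ΔL, ΔJ).
(b)–(d): forbidden (ΔS, ΔL, ΔJ).
(c)–(d): forbidden (parity).
Allowed pairs: 0 of 6.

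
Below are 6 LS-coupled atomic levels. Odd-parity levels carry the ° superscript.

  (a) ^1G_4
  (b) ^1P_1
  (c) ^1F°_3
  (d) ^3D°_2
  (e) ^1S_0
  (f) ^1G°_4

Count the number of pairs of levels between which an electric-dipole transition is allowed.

(a)–(b): forbidden (parity, ΔL, ΔJ).
(a)–(c): allowed.
(a)–(d): forbidden (ΔS, ΔL, ΔJ).
(a)–(e): forbidden (parity, ΔL, ΔJ).
(a)–(f): allowed.
(b)–(c): forbidden (ΔL, ΔJ).
(b)–(d): forbidden (ΔS).
(b)–(e): forbidden (parity).
(b)–(f): forbidden (ΔL, ΔJ).
(c)–(d): forbidden (parity, ΔS).
(c)–(e): forbidden (ΔL, ΔJ).
(c)–(f): forbidden (parity).
(d)–(e): forbidden (ΔS, ΔL, ΔJ).
(d)–(f): forbidden (parity, ΔS, ΔL, ΔJ).
(e)–(f): forbidden (ΔL, ΔJ).
Allowed pairs: 2 of 15.

2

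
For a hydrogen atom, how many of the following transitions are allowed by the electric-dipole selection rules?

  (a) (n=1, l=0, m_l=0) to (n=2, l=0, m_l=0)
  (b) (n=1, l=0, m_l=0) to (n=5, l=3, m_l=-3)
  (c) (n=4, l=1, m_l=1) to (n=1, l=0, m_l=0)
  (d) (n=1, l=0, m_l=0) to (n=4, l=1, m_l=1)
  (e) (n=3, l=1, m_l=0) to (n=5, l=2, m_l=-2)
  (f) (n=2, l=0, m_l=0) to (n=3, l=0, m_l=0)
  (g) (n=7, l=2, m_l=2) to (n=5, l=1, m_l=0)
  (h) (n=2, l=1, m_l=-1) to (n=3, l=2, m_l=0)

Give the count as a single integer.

3

(a) forbidden — Δl = +0 (E1 requires Δl = ±1)
(b) forbidden — Δl = +3 (E1 requires Δl = ±1); Δm_l = -3 (E1 requires Δm_l = 0, ±1)
(c) allowed
(d) allowed
(e) forbidden — Δm_l = -2 (E1 requires Δm_l = 0, ±1)
(f) forbidden — Δl = +0 (E1 requires Δl = ±1)
(g) forbidden — Δm_l = -2 (E1 requires Δm_l = 0, ±1)
(h) allowed
Total allowed: 3 of 8.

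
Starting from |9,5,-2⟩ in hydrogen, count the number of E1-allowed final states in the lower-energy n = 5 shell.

3

E1 requires Δl = ±1, so l_f ∈ {4, 6}; with 0 ≤ l_f ≤ n_f−1 = 4, the allowed l_f values are {4}.
For l_f = 4: m_f ∈ {m_i−1, m_i, m_i+1} ∩ [−4, 4] = {-3, -2, -1} → 3 states.
Total: 3.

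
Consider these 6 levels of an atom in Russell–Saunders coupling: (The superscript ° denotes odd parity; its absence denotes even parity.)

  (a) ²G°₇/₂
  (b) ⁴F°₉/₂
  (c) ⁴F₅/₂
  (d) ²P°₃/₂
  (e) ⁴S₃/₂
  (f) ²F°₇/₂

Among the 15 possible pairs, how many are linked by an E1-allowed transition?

0

(a)–(b): forbidden (parity, ΔS).
(a)–(c): forbidden (ΔS).
(a)–(d): forbidden (parity, ΔL, ΔJ).
(a)–(e): forbidden (ΔS, ΔL, ΔJ).
(a)–(f): forbidden (parity).
(b)–(c): forbidden (ΔJ).
(b)–(d): forbidden (parity, ΔS, ΔL, ΔJ).
(b)–(e): forbidden (ΔL, ΔJ).
(b)–(f): forbidden (parity, ΔS).
(c)–(d): forbidden (ΔS, ΔL).
(c)–(e): forbidden (parity, ΔL).
(c)–(f): forbidden (ΔS).
(d)–(e): forbidden (ΔS).
(d)–(f): forbidden (parity, ΔL, ΔJ).
(e)–(f): forbidden (ΔS, ΔL, ΔJ).
Allowed pairs: 0 of 15.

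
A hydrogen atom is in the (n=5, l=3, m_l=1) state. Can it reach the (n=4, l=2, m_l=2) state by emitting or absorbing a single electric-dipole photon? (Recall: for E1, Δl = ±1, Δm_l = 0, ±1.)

allowed

Initial l = 3, final l = 2, so Δl = -1. E1 requires Δl = ±1: ✓.
m_l: 1 → 2 (Δm_l = +1). |Δm_l| ≤ 1 ✓.
All E1 selection rules are satisfied.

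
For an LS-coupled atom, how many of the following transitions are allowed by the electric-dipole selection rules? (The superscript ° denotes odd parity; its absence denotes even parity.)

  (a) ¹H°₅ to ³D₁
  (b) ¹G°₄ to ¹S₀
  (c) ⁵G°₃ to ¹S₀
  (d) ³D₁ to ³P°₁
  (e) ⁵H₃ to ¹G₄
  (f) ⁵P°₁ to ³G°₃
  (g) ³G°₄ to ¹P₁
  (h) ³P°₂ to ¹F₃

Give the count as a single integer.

1

(a) forbidden (ΔS, ΔL, ΔJ fail)
(b) forbidden (ΔL, ΔJ fail)
(c) forbidden (ΔS, ΔL, ΔJ fail)
(d) allowed
(e) forbidden (parity, ΔS fail)
(f) forbidden (parity, ΔS, ΔL, ΔJ fail)
(g) forbidden (ΔS, ΔL, ΔJ fail)
(h) forbidden (ΔS, ΔL fail)
Total allowed: 1 of 8.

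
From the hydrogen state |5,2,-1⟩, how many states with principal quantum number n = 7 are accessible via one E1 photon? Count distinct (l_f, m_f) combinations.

5

E1 requires Δl = ±1, so l_f ∈ {1, 3}; with 0 ≤ l_f ≤ n_f−1 = 6, the allowed l_f values are {1, 3}.
For l_f = 1: m_f ∈ {m_i−1, m_i, m_i+1} ∩ [−1, 1] = {-1, 0} → 2 states.
For l_f = 3: m_f ∈ {m_i−1, m_i, m_i+1} ∩ [−3, 3] = {-2, -1, 0} → 3 states.
Total: 5.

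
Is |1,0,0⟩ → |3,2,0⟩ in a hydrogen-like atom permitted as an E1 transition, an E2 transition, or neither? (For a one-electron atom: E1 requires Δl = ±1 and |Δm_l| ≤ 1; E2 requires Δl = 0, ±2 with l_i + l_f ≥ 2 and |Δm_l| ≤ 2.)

Δl = 2 − 0 = +2; l_i + l_f = 2.
Δm_l = +0.
E1 (Δl = ±1, |Δm_l| ≤ 1): not satisfied.
E2 (Δl = 0,±2, l_i+l_f ≥ 2, |Δm_l| ≤ 2): satisfied.

E2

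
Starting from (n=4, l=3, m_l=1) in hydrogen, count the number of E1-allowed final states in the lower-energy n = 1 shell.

E1 requires l_f ∈ {2, 4}, but neither lies in [0, 0], so no final state is reachable.
Total: 0.

0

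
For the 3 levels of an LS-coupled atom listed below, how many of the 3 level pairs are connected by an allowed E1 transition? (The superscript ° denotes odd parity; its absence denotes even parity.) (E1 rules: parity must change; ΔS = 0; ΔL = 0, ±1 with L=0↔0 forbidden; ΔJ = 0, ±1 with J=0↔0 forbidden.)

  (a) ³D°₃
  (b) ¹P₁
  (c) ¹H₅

(a)–(b): forbidden (ΔS, ΔJ).
(a)–(c): forbidden (ΔS, ΔL, ΔJ).
(b)–(c): forbidden (parity, ΔL, ΔJ).
Allowed pairs: 0 of 3.

0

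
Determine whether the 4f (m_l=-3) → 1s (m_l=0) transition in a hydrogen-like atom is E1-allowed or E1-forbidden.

forbidden

l: 3 → 0 (Δl = -3). Δl = ±1 violated.
m_l: -3 → 0 (Δm_l = +3). |Δm_l| ≤ 1 violated.
The transition is electric-dipole forbidden.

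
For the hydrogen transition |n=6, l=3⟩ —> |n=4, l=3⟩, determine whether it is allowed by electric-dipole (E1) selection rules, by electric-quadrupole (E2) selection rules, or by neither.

Δl = 3 − 3 = +0; l_i + l_f = 6.
E1 (Δl = ±1): not satisfied.
E2 (Δl = 0,±2, l_i+l_f ≥ 2): satisfied.

E2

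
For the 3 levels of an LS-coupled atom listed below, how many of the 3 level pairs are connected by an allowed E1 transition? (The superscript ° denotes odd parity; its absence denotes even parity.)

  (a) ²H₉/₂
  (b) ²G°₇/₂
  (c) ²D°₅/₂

1

(a)–(b): allowed.
(a)–(c): forbidden (ΔL, ΔJ).
(b)–(c): forbidden (parity, ΔL).
Allowed pairs: 1 of 3.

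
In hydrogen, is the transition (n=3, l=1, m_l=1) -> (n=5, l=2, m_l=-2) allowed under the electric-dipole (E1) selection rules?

forbidden

Δl = 2 − 1 = +1; the E1 rule Δl = ±1 is ok.
Δm_l = -2 − (1) = -3. E1 requires Δm_l = 0, ±1: fails.
The transition is electric-dipole forbidden.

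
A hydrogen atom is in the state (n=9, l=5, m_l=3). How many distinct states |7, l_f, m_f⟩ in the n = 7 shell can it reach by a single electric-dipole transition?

6

E1 requires Δl = ±1, so l_f ∈ {4, 6}; with 0 ≤ l_f ≤ n_f−1 = 6, the allowed l_f values are {4, 6}.
For l_f = 4: m_f ∈ {m_i−1, m_i, m_i+1} ∩ [−4, 4] = {2, 3, 4} → 3 states.
For l_f = 6: m_f ∈ {m_i−1, m_i, m_i+1} ∩ [−6, 6] = {2, 3, 4} → 3 states.
Total: 6.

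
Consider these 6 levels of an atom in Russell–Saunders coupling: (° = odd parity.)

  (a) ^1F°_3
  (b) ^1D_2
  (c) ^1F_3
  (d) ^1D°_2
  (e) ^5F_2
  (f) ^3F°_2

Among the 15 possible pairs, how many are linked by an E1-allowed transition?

4

(a)–(b): allowed.
(a)–(c): allowed.
(a)–(d): forbidden (parity).
(a)–(e): forbidden (ΔS).
(a)–(f): forbidden (parity, ΔS).
(b)–(c): forbidden (parity).
(b)–(d): allowed.
(b)–(e): forbidden (parity, ΔS).
(b)–(f): forbidden (ΔS).
(c)–(d): allowed.
(c)–(e): forbidden (parity, ΔS).
(c)–(f): forbidden (ΔS).
(d)–(e): forbidden (ΔS).
(d)–(f): forbidden (parity, ΔS).
(e)–(f): forbidden (ΔS).
Allowed pairs: 4 of 15.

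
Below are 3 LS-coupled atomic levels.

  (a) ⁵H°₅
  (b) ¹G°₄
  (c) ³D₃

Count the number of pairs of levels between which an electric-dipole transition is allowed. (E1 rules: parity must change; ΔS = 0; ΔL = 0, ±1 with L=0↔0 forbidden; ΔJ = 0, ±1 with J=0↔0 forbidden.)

0

(a)–(b): forbidden (parity, ΔS).
(a)–(c): forbidden (ΔS, ΔL, ΔJ).
(b)–(c): forbidden (ΔS, ΔL).
Allowed pairs: 0 of 3.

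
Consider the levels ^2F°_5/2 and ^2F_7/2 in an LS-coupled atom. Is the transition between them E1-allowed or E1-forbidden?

Reading off the term symbols: S 1/2→1/2, L 3→3, J 5/2→7/2, parity odd→even.
Parity must change: odd → even — satisfied.
ΔS = 0: S: 1/2 → 1/2 — satisfied.
ΔL = 0, ±1 (not L=0↔0): L: 3 → 3, ΔL = +0 — satisfied.
ΔJ = 0, ±1 (not J=0↔0): J: 5/2 → 7/2, ΔJ = +1 — satisfied.
All four E1 rules are satisfied.

allowed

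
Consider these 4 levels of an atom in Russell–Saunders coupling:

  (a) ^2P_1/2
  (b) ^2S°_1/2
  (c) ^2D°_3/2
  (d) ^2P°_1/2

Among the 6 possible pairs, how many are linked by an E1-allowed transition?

3

(a)–(b): allowed.
(a)–(c): allowed.
(a)–(d): allowed.
(b)–(c): forbidden (parity, ΔL).
(b)–(d): forbidden (parity).
(c)–(d): forbidden (parity).
Allowed pairs: 3 of 6.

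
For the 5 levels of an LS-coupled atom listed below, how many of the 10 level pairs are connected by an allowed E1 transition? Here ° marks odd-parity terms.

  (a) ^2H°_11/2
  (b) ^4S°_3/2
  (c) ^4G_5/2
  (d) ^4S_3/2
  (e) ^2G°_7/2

(a)–(b): forbidden (parity, ΔS, ΔL, ΔJ).
(a)–(c): forbidden (ΔS, ΔJ).
(a)–(d): forbidden (ΔS, ΔL, ΔJ).
(a)–(e): forbidden (parity, ΔJ).
(b)–(c): forbidden (ΔL).
(b)–(d): forbidden (ΔL).
(b)–(e): forbidden (parity, ΔS, ΔL, ΔJ).
(c)–(d): forbidden (parity, ΔL).
(c)–(e): forbidden (ΔS).
(d)–(e): forbidden (ΔS, ΔL, ΔJ).
Allowed pairs: 0 of 10.

0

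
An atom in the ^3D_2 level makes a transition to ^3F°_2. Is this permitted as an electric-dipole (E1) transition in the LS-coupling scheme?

allowed

Parity must change: even → odd — satisfied.
ΔS = 0: S: 1 → 1 — satisfied.
ΔL = 0, ±1 (not L=0↔0): L: 2 → 3, ΔL = +1 — satisfied.
ΔJ = 0, ±1 (not J=0↔0): J: 2 → 2, ΔJ = +0 — satisfied.
All four E1 rules are satisfied.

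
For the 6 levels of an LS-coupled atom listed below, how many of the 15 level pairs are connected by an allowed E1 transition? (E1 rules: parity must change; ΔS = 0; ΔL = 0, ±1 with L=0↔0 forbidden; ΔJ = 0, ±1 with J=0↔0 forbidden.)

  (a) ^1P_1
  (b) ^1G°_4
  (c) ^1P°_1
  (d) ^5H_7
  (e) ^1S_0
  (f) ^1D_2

(a)–(b): forbidden (ΔL, ΔJ).
(a)–(c): allowed.
(a)–(d): forbidden (parity, ΔS, ΔL, ΔJ).
(a)–(e): forbidden (parity).
(a)–(f): forbidden (parity).
(b)–(c): forbidden (parity, ΔL, ΔJ).
(b)–(d): forbidden (ΔS, ΔJ).
(b)–(e): forbidden (ΔL, ΔJ).
(b)–(f): forbidden (ΔL, ΔJ).
(c)–(d): forbidden (ΔS, ΔL, ΔJ).
(c)–(e): allowed.
(c)–(f): allowed.
(d)–(e): forbidden (parity, ΔS, ΔL, ΔJ).
(d)–(f): forbidden (parity, ΔS, ΔL, ΔJ).
(e)–(f): forbidden (parity, ΔL, ΔJ).
Allowed pairs: 3 of 15.

3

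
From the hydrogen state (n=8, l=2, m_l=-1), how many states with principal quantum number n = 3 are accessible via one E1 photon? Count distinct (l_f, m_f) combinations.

2

E1 requires Δl = ±1, so l_f ∈ {1, 3}; with 0 ≤ l_f ≤ n_f−1 = 2, the allowed l_f values are {1}.
For l_f = 1: m_f ∈ {m_i−1, m_i, m_i+1} ∩ [−1, 1] = {-1, 0} → 2 states.
Total: 2.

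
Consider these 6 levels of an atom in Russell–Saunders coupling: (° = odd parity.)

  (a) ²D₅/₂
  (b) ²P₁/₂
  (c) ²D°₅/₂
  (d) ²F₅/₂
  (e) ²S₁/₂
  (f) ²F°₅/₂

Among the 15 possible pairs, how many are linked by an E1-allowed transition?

4

(a)–(b): forbidden (parity, ΔJ).
(a)–(c): allowed.
(a)–(d): forbidden (parity).
(a)–(e): forbidden (parity, ΔL, ΔJ).
(a)–(f): allowed.
(b)–(c): forbidden (ΔJ).
(b)–(d): forbidden (parity, ΔL, ΔJ).
(b)–(e): forbidden (parity).
(b)–(f): forbidden (ΔL, ΔJ).
(c)–(d): allowed.
(c)–(e): forbidden (ΔL, ΔJ).
(c)–(f): forbidden (parity).
(d)–(e): forbidden (parity, ΔL, ΔJ).
(d)–(f): allowed.
(e)–(f): forbidden (ΔL, ΔJ).
Allowed pairs: 4 of 15.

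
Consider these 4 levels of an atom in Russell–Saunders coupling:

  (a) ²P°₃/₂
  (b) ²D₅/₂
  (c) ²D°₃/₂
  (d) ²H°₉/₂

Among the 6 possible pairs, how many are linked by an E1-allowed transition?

(a)–(b): allowed.
(a)–(c): forbidden (parity).
(a)–(d): forbidden (parity, ΔL, ΔJ).
(b)–(c): allowed.
(b)–(d): forbidden (ΔL, ΔJ).
(c)–(d): forbidden (parity, ΔL, ΔJ).
Allowed pairs: 2 of 6.

2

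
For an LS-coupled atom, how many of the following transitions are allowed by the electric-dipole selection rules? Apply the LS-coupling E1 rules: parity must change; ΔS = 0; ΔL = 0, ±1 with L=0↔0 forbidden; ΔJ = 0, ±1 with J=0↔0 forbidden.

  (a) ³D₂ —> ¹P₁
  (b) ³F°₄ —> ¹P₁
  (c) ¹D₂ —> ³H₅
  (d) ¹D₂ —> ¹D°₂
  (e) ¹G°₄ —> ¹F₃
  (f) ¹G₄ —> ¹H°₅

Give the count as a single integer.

(a) forbidden (parity, ΔS fail)
(b) forbidden (ΔS, ΔL, ΔJ fail)
(c) forbidden (parity, ΔS, ΔL, ΔJ fail)
(d) allowed
(e) allowed
(f) allowed
Total allowed: 3 of 6.

3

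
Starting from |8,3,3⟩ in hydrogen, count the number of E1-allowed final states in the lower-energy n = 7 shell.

4

E1 requires Δl = ±1, so l_f ∈ {2, 4}; with 0 ≤ l_f ≤ n_f−1 = 6, the allowed l_f values are {2, 4}.
For l_f = 2: m_f ∈ {m_i−1, m_i, m_i+1} ∩ [−2, 2] = {2} → 1 state.
For l_f = 4: m_f ∈ {m_i−1, m_i, m_i+1} ∩ [−4, 4] = {2, 3, 4} → 3 states.
Total: 4.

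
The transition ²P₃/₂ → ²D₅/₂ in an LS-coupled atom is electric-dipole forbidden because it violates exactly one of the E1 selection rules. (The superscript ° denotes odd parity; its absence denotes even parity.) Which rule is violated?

Parity must change: even → even — ✗.
ΔS = 0: S: 1/2 → 1/2 — ✓.
ΔL = 0, ±1 (not L=0↔0): L: 1 → 2, ΔL = +1 — ✓.
ΔJ = 0, ±1 (not J=0↔0): J: 3/2 → 5/2, ΔJ = +1 — ✓.

parity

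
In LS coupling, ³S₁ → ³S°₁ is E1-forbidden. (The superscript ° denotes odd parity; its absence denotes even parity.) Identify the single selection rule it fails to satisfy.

Parity must change: even → odd — ✓.
ΔS = 0: S: 1 → 1 — ✓.
ΔL = 0, ±1 (not L=0↔0): L: 0 → 0, ΔL = +0 — ✗.
ΔJ = 0, ±1 (not J=0↔0): J: 1 → 1, ΔJ = +0 — ✓.

the L=0 ↔ L=0 exclusion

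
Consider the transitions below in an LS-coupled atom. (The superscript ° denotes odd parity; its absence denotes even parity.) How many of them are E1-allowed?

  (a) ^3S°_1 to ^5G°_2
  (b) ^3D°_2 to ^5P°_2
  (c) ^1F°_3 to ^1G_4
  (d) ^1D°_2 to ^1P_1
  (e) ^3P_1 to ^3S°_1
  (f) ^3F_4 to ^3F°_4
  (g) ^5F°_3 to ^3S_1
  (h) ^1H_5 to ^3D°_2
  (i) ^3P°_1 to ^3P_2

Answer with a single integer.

(a) forbidden (parity, ΔS, ΔL fail)
(b) forbidden (parity, ΔS fail)
(c) allowed
(d) allowed
(e) allowed
(f) allowed
(g) forbidden (ΔS, ΔL, ΔJ fail)
(h) forbidden (ΔS, ΔL, ΔJ fail)
(i) allowed
Total allowed: 5 of 9.

5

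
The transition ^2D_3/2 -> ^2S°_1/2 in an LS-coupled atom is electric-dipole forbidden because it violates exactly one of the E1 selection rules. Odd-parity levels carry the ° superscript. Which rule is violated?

the ΔL = 0, ±1 rule

Parity must change: even → odd — ok.
ΔS = 0: S: 1/2 → 1/2 — ok.
ΔL = 0, ±1 (not L=0↔0): L: 2 → 0, ΔL = -2 — fails.
ΔJ = 0, ±1 (not J=0↔0): J: 3/2 → 1/2, ΔJ = -1 — ok.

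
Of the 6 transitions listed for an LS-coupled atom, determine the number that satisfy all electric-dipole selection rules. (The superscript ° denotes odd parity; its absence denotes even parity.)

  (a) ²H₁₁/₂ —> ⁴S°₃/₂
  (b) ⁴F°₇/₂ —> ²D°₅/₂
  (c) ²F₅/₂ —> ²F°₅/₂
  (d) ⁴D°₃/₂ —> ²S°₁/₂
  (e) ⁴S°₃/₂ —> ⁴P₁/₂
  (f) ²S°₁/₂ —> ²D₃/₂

(a) forbidden (ΔS, ΔL, ΔJ fail)
(b) forbidden (parity, ΔS fail)
(c) allowed
(d) forbidden (parity, ΔS, ΔL fail)
(e) allowed
(f) forbidden (ΔL fails)
Total allowed: 2 of 6.

2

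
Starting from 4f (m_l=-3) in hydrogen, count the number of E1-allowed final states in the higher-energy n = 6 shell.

4

E1 requires Δl = ±1, so l_f ∈ {2, 4}; with 0 ≤ l_f ≤ n_f−1 = 5, the allowed l_f values are {2, 4}.
For l_f = 2: m_f ∈ {m_i−1, m_i, m_i+1} ∩ [−2, 2] = {-2} → 1 state.
For l_f = 4: m_f ∈ {m_i−1, m_i, m_i+1} ∩ [−4, 4] = {-4, -3, -2} → 3 states.
Total: 4.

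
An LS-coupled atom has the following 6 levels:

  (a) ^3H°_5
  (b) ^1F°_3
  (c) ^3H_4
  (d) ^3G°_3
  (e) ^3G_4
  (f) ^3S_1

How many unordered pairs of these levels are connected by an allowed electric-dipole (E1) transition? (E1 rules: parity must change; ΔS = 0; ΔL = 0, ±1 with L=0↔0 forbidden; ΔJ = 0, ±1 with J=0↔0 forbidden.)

(a)–(b): forbidden (parity, ΔS, ΔL, ΔJ).
(a)–(c): allowed.
(a)–(d): forbidden (parity, ΔJ).
(a)–(e): allowed.
(a)–(f): forbidden (ΔL, ΔJ).
(b)–(c): forbidden (ΔS, ΔL).
(b)–(d): forbidden (parity, ΔS).
(b)–(e): forbidden (ΔS).
(b)–(f): forbidden (ΔS, ΔL, ΔJ).
(c)–(d): allowed.
(c)–(e): forbidden (parity).
(c)–(f): forbidden (parity, ΔL, ΔJ).
(d)–(e): allowed.
(d)–(f): forbidden (ΔL, ΔJ).
(e)–(f): forbidden (parity, ΔL, ΔJ).
Allowed pairs: 4 of 15.

4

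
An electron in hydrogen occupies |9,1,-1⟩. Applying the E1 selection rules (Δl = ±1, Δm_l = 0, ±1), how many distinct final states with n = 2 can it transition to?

E1 requires Δl = ±1, so l_f ∈ {0, 2}; with 0 ≤ l_f ≤ n_f−1 = 1, the allowed l_f values are {0}.
For l_f = 0: m_f ∈ {m_i−1, m_i, m_i+1} ∩ [−0, 0] = {0} → 1 state.
Total: 1.

1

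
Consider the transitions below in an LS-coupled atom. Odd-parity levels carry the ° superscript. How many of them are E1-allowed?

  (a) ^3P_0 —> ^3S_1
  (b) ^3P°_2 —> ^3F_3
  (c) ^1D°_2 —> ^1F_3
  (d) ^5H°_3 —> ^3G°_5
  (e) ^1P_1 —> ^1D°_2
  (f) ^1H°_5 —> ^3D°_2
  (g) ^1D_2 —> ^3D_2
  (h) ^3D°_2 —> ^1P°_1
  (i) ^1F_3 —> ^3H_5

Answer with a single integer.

(a) forbidden (parity fails)
(b) forbidden (ΔL fails)
(c) allowed
(d) forbidden (parity, ΔS, ΔJ fail)
(e) allowed
(f) forbidden (parity, ΔS, ΔL, ΔJ fail)
(g) forbidden (parity, ΔS fail)
(h) forbidden (parity, ΔS fail)
(i) forbidden (parity, ΔS, ΔL, ΔJ fail)
Total allowed: 2 of 9.

2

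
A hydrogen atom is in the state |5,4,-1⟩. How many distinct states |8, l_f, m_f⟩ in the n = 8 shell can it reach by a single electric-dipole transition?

E1 requires Δl = ±1, so l_f ∈ {3, 5}; with 0 ≤ l_f ≤ n_f−1 = 7, the allowed l_f values are {3, 5}.
For l_f = 3: m_f ∈ {m_i−1, m_i, m_i+1} ∩ [−3, 3] = {-2, -1, 0} → 3 states.
For l_f = 5: m_f ∈ {m_i−1, m_i, m_i+1} ∩ [−5, 5] = {-2, -1, 0} → 3 states.
Total: 6.

6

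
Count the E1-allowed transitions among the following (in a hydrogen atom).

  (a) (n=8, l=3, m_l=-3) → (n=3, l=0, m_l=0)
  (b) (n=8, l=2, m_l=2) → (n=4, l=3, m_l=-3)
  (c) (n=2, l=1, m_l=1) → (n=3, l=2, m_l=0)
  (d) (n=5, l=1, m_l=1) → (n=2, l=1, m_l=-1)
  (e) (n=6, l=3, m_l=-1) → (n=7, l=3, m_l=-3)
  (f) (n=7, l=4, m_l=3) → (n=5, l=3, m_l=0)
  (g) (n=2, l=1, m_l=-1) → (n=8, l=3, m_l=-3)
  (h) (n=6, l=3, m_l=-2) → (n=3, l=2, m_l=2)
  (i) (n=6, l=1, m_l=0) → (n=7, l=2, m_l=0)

(a) forbidden — Δl = -3 (E1 requires Δl = ±1); Δm_l = +3 (E1 requires Δm_l = 0, ±1)
(b) forbidden — Δm_l = -5 (E1 requires Δm_l = 0, ±1)
(c) allowed
(d) forbidden — Δl = +0 (E1 requires Δl = ±1); Δm_l = -2 (E1 requires Δm_l = 0, ±1)
(e) forbidden — Δl = +0 (E1 requires Δl = ±1); Δm_l = -2 (E1 requires Δm_l = 0, ±1)
(f) forbidden — Δm_l = -3 (E1 requires Δm_l = 0, ±1)
(g) forbidden — Δl = +2 (E1 requires Δl = ±1); Δm_l = -2 (E1 requires Δm_l = 0, ±1)
(h) forbidden — Δm_l = +4 (E1 requires Δm_l = 0, ±1)
(i) allowed
Total allowed: 2 of 9.

2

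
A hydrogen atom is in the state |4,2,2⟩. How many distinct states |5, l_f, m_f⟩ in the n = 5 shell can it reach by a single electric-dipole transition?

E1 requires Δl = ±1, so l_f ∈ {1, 3}; with 0 ≤ l_f ≤ n_f−1 = 4, the allowed l_f values are {1, 3}.
For l_f = 1: m_f ∈ {m_i−1, m_i, m_i+1} ∩ [−1, 1] = {1} → 1 state.
For l_f = 3: m_f ∈ {m_i−1, m_i, m_i+1} ∩ [−3, 3] = {1, 2, 3} → 3 states.
Total: 4.

4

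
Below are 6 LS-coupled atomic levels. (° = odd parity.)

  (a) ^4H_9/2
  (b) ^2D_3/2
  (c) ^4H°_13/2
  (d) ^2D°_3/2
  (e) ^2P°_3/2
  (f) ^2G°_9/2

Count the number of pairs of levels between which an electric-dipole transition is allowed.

2

(a)–(b): forbidden (parity, ΔS, ΔL, ΔJ).
(a)–(c): forbidden (ΔJ).
(a)–(d): forbidden (ΔS, ΔL, ΔJ).
(a)–(e): forbidden (ΔS, ΔL, ΔJ).
(a)–(f): forbidden (ΔS).
(b)–(c): forbidden (ΔS, ΔL, ΔJ).
(b)–(d): allowed.
(b)–(e): allowed.
(b)–(f): forbidden (ΔL, ΔJ).
(c)–(d): forbidden (parity, ΔS, ΔL, ΔJ).
(c)–(e): forbidden (parity, ΔS, ΔL, ΔJ).
(c)–(f): forbidden (parity, ΔS, ΔJ).
(d)–(e): forbidden (parity).
(d)–(f): forbidden (parity, ΔL, ΔJ).
(e)–(f): forbidden (parity, ΔL, ΔJ).
Allowed pairs: 2 of 15.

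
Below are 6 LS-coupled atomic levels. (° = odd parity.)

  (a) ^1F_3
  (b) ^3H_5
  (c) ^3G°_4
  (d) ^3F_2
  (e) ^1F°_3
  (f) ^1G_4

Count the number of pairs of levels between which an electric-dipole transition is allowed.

(a)–(b): forbidden (parity, ΔS, ΔL, ΔJ).
(a)–(c): forbidden (ΔS).
(a)–(d): forbidden (parity, ΔS).
(a)–(e): allowed.
(a)–(f): forbidden (parity).
(b)–(c): allowed.
(b)–(d): forbidden (parity, ΔL, ΔJ).
(b)–(e): forbidden (ΔS, ΔL, ΔJ).
(b)–(f): forbidden (parity, ΔS).
(c)–(d): forbidden (ΔJ).
(c)–(e): forbidden (parity, ΔS).
(c)–(f): forbidden (ΔS).
(d)–(e): forbidden (ΔS).
(d)–(f): forbidden (parity, ΔS, ΔJ).
(e)–(f): allowed.
Allowed pairs: 3 of 15.

3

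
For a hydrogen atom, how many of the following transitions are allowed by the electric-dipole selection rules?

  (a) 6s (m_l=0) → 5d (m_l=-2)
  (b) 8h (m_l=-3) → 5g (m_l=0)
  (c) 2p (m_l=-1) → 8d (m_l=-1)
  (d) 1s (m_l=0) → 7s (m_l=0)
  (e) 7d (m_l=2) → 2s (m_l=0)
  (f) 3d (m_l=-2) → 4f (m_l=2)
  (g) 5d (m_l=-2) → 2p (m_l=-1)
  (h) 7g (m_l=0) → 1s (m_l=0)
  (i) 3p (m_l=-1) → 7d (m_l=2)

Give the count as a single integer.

(a) forbidden — Δl = +2 (E1 requires Δl = ±1); Δm_l = -2 (E1 requires Δm_l = 0, ±1)
(b) forbidden — Δm_l = +3 (E1 requires Δm_l = 0, ±1)
(c) allowed
(d) forbidden — Δl = +0 (E1 requires Δl = ±1)
(e) forbidden — Δl = -2 (E1 requires Δl = ±1); Δm_l = -2 (E1 requires Δm_l = 0, ±1)
(f) forbidden — Δm_l = +4 (E1 requires Δm_l = 0, ±1)
(g) allowed
(h) forbidden — Δl = -4 (E1 requires Δl = ±1)
(i) forbidden — Δm_l = +3 (E1 requires Δm_l = 0, ±1)
Total allowed: 2 of 9.

2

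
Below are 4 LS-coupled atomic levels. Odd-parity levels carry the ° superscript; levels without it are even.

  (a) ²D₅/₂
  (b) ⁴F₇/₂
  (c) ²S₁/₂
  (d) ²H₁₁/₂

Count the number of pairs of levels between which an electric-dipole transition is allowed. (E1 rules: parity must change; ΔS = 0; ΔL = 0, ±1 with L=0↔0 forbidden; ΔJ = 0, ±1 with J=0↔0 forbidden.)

(a)–(b): forbidden (parity, ΔS).
(a)–(c): forbidden (parity, ΔL, ΔJ).
(a)–(d): forbidden (parity, ΔL, ΔJ).
(b)–(c): forbidden (parity, ΔS, ΔL, ΔJ).
(b)–(d): forbidden (parity, ΔS, ΔL, ΔJ).
(c)–(d): forbidden (parity, ΔL, ΔJ).
Allowed pairs: 0 of 6.

0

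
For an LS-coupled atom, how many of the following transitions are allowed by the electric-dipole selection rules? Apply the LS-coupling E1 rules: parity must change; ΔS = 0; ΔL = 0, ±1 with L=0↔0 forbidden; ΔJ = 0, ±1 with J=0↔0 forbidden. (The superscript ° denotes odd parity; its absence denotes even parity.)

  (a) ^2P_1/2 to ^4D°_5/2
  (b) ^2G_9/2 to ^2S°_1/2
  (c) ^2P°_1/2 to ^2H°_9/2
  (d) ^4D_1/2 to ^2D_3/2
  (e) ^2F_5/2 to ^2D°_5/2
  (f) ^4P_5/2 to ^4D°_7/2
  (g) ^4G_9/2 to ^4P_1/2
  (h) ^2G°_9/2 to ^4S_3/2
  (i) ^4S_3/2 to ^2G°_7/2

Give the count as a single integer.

(a) forbidden (ΔS, ΔJ fail)
(b) forbidden (ΔL, ΔJ fail)
(c) forbidden (parity, ΔL, ΔJ fail)
(d) forbidden (parity, ΔS fail)
(e) allowed
(f) allowed
(g) forbidden (parity, ΔL, ΔJ fail)
(h) forbidden (ΔS, ΔL, ΔJ fail)
(i) forbidden (ΔS, ΔL, ΔJ fail)
Total allowed: 2 of 9.

2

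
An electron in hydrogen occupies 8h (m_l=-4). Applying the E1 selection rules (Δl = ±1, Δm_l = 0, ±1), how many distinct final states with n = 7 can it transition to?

E1 requires Δl = ±1, so l_f ∈ {4, 6}; with 0 ≤ l_f ≤ n_f−1 = 6, the allowed l_f values are {4, 6}.
For l_f = 4: m_f ∈ {m_i−1, m_i, m_i+1} ∩ [−4, 4] = {-4, -3} → 2 states.
For l_f = 6: m_f ∈ {m_i−1, m_i, m_i+1} ∩ [−6, 6] = {-5, -4, -3} → 3 states.
Total: 5.

5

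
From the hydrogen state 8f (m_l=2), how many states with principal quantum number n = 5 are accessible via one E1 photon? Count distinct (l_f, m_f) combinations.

E1 requires Δl = ±1, so l_f ∈ {2, 4}; with 0 ≤ l_f ≤ n_f−1 = 4, the allowed l_f values are {2, 4}.
For l_f = 2: m_f ∈ {m_i−1, m_i, m_i+1} ∩ [−2, 2] = {1, 2} → 2 states.
For l_f = 4: m_f ∈ {m_i−1, m_i, m_i+1} ∩ [−4, 4] = {1, 2, 3} → 3 states.
Total: 5.

5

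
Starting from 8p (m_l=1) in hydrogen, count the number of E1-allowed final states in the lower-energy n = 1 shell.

E1 requires Δl = ±1, so l_f ∈ {0, 2}; with 0 ≤ l_f ≤ n_f−1 = 0, the allowed l_f values are {0}.
For l_f = 0: m_f ∈ {m_i−1, m_i, m_i+1} ∩ [−0, 0] = {0} → 1 state.
Total: 1.

1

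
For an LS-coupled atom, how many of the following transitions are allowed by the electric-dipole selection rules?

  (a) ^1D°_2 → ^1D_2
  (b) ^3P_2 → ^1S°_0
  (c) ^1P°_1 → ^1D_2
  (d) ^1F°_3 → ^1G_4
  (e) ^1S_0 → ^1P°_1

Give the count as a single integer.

(a) allowed
(b) forbidden (ΔS, ΔJ fail)
(c) allowed
(d) allowed
(e) allowed
Total allowed: 4 of 5.

4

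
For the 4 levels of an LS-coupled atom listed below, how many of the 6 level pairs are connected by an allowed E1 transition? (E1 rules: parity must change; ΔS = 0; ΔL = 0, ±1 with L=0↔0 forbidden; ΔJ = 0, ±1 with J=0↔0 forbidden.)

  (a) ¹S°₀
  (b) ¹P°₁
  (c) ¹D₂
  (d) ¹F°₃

2

(a)–(b): forbidden (parity).
(a)–(c): forbidden (ΔL, ΔJ).
(a)–(d): forbidden (parity, ΔL, ΔJ).
(b)–(c): allowed.
(b)–(d): forbidden (parity, ΔL, ΔJ).
(c)–(d): allowed.
Allowed pairs: 2 of 6.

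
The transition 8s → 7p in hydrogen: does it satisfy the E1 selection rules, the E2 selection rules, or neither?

E1

Δl = 1 − 0 = +1; l_i + l_f = 1.
E1 (Δl = ±1): satisfied.
E2 (Δl = 0,±2, l_i+l_f ≥ 2): not satisfied.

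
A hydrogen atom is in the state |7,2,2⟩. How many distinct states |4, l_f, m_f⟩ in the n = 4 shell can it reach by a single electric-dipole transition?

4

E1 requires Δl = ±1, so l_f ∈ {1, 3}; with 0 ≤ l_f ≤ n_f−1 = 3, the allowed l_f values are {1, 3}.
For l_f = 1: m_f ∈ {m_i−1, m_i, m_i+1} ∩ [−1, 1] = {1} → 1 state.
For l_f = 3: m_f ∈ {m_i−1, m_i, m_i+1} ∩ [−3, 3] = {1, 2, 3} → 3 states.
Total: 4.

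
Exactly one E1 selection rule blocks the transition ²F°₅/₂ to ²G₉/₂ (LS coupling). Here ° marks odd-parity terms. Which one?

Initial level: S=1/2, L=3, J=5/2, parity odd. Final level: S=1/2, L=4, J=9/2, parity even.
Parity must change: odd → even — satisfied.
ΔS = 0: S: 1/2 → 1/2 — satisfied.
ΔL = 0, ±1 (not L=0↔0): L: 3 → 4, ΔL = +1 — satisfied.
ΔJ = 0, ±1 (not J=0↔0): J: 5/2 → 9/2, ΔJ = +2 — violated.

the ΔJ = 0, ±1 rule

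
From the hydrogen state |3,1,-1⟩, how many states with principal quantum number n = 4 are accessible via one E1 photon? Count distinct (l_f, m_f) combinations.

E1 requires Δl = ±1, so l_f ∈ {0, 2}; with 0 ≤ l_f ≤ n_f−1 = 3, the allowed l_f values are {0, 2}.
For l_f = 0: m_f ∈ {m_i−1, m_i, m_i+1} ∩ [−0, 0] = {0} → 1 state.
For l_f = 2: m_f ∈ {m_i−1, m_i, m_i+1} ∩ [−2, 2] = {-2, -1, 0} → 3 states.
Total: 4.

4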